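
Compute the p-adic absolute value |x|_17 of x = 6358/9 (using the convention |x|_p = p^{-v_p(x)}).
|6358/9|_17 = 1/289

Step 1 — compute v_17(x) by factoring powers of 17 out of the numerator and denominator: v_17(6358/9) = 2. Step 2 — apply |x|_p = p^{-v_p(x)} = 17^{-2} = 1/289.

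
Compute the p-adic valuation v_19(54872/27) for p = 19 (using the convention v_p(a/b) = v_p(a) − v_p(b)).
v_19(54872/27) = 3

Factor powers of 19 from the numerator and denominator of the reduced fraction: 54872 = 19^3 · 8 and 27 = 19^0 · 27. Apply v_p(a/b) = v_p(a) − v_p(b): v_19(54872/27) = 3 − 0 = 3.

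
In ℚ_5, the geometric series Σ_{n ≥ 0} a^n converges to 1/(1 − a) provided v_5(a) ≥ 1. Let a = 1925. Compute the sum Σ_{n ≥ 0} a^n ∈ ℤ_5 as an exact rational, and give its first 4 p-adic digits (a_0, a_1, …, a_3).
Σ a^n = 1/(1 − a) = -1/1924;  first 4 digits = (1, 0, 2, 0)

v_5(a) = 2 ≥ 1, so the series converges in ℤ_5 to 1/(1 − a) = 1/(1 − 1925) = -1/1924. Expand this rational in ℤ_5: compute digits iteratively via d_i = x_i mod 5, x_{i+1} = (x_i − d_i)/5. The first 4 digits are (1, 0, 2, 0).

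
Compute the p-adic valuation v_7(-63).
v_7(-63) = 1

v_7(n) is the largest exponent k such that 7^k divides n. Factor out: -63 = -7^1 · 9. (Sign doesn't affect v_p.) So v_7(-63) = 1.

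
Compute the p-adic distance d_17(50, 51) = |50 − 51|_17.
d_17(50, 51) = 1

Step 1 — x − y = 50 − 51 = -1. Step 2 — v_17(-1) = 0 (factor: -1 = −(17^0 · 1); the sign does not affect v_p). Step 3 — |x − y|_17 = 17^{0} = 1.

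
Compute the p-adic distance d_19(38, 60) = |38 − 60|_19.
d_19(38, 60) = 1

Step 1 — x − y = 38 − 60 = -22. Step 2 — v_19(-22) = 0 (factor: -22 = −(19^0 · 22); the sign does not affect v_p). Step 3 — |x − y|_19 = 19^{0} = 1.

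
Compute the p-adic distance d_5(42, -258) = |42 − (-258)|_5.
d_5(42, -258) = 1/25

Step 1 — x − y = 42 − (-258) = 300. Step 2 — v_5(300) = 2 (factor: 300 = (5^2 · 12); the sign does not affect v_p). Step 3 — |x − y|_5 = 5^{-2} = 1/25.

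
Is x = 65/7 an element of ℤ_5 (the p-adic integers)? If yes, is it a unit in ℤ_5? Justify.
x ∈ ℤ_5 but not a unit; v_5(x) = 1 > 0

ℤ_5 = {x ∈ ℚ_5 : v_5(x) ≥ 0} and ℤ_5^× = {x ∈ ℤ_5 : v_5(x) = 0}. Here v_5(65/7) = v_5(num) − v_5(den) = 1; compare against these criteria.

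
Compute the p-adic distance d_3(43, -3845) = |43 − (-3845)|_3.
d_3(43, -3845) = 1/243

Step 1 — x − y = 43 − (-3845) = 3888. Step 2 — v_3(3888) = 5 (factor: 3888 = (3^5 · 16); the sign does not affect v_p). Step 3 — |x − y|_3 = 3^{-5} = 1/243.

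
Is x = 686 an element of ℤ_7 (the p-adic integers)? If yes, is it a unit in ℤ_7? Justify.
x ∈ ℤ_7 but not a unit; v_7(x) = 3 > 0

ℤ_7 = {x ∈ ℚ_7 : v_7(x) ≥ 0} and ℤ_7^× = {x ∈ ℤ_7 : v_7(x) = 0}. Here v_7(686) = v_7(num) − v_7(den) = 3; compare against these criteria.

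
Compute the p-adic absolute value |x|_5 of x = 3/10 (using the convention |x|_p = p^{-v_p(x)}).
|3/10|_5 = 5

Step 1 — compute v_5(x) by factoring powers of 5 out of the numerator and denominator: v_5(3/10) = -1. Step 2 — apply |x|_p = p^{-v_p(x)} = 5^{1} = 5.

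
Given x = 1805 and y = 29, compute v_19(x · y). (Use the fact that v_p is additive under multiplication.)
v_19(52345) = 2

v_p(x) = 2 (factor: 1805 = 19^2 · 5); v_p(y) = 0 (factor: 29 = 19^0 · 29). Additivity: v_p(xy) = v_p(x) + v_p(y) = 2 + 0 = 2. (Direct check: xy = 52345 = 19^2 · (145).)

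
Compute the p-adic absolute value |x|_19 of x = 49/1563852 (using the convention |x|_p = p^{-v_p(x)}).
|49/1563852|_19 = 130321

Step 1 — compute v_19(x) by factoring powers of 19 out of the numerator and denominator: v_19(49/1563852) = -4. Step 2 — apply |x|_p = p^{-v_p(x)} = 19^{4} = 130321.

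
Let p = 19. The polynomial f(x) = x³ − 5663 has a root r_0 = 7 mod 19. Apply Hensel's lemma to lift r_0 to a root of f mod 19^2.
r_1 = 26 (mod 361)

Hensel: r_{i+1} = r_i − f(r_i)/f′(r_i) mod 19^{i+2}, where f′(x) = 3x². Iterate:
  r_0 = 7 (mod 19)
  r_1 = 26 (mod 361)
Final: r = 26 with f(r) ≡ 0 mod 19^2.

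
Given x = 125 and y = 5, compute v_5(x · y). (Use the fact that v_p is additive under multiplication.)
v_5(625) = 4

v_p(x) = 3 (factor: 125 = 5^3 · 1); v_p(y) = 1 (factor: 5 = 5^1 · 1). Additivity: v_p(xy) = v_p(x) + v_p(y) = 3 + 1 = 4. (Direct check: xy = 625 = 5^4 · (1).)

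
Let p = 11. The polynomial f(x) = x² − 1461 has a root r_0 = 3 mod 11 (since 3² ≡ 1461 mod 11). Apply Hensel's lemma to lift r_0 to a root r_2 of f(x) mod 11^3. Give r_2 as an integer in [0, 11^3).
r_2 = 245 (mod 1331)

Hensel's recurrence: r_{i+1} = r_i − f(r_i)·(f′(r_i))^{-1} mod 11^{i+2}, with f′(x) = 2x. Iterate:
  r_0 = 3 (mod 11)
  r_1 = 3 (mod 121)
  r_2 = 245 (mod 1331)
Final: r_2 = 245, and one checks f(r_2) ≡ 0 mod 11^3.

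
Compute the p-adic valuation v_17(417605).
v_17(417605) = 4

v_17(n) is the largest exponent k such that 17^k divides n. Factor out: 417605 = 17^4 · 5. (Sign doesn't affect v_p.) So v_17(417605) = 4.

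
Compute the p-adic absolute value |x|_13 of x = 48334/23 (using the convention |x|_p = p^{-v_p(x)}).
|48334/23|_13 = 1/2197

Step 1 — compute v_13(x) by factoring powers of 13 out of the numerator and denominator: v_13(48334/23) = 3. Step 2 — apply |x|_p = p^{-v_p(x)} = 13^{-3} = 1/2197.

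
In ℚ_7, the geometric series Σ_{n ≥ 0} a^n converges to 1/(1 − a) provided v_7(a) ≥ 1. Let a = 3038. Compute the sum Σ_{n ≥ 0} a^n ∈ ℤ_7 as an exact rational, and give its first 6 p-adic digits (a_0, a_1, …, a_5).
Σ a^n = 1/(1 − a) = -1/3037;  first 6 digits = (1, 0, 6, 1, 2, 3)

v_7(a) = 2 ≥ 1, so the series converges in ℤ_7 to 1/(1 − a) = 1/(1 − 3038) = -1/3037. Expand this rational in ℤ_7: compute digits iteratively via d_i = x_i mod 7, x_{i+1} = (x_i − d_i)/7. The first 6 digits are (1, 0, 6, 1, 2, 3).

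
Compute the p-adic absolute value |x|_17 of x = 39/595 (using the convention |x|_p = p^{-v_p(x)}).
|39/595|_17 = 17

Step 1 — compute v_17(x) by factoring powers of 17 out of the numerator and denominator: v_17(39/595) = -1. Step 2 — apply |x|_p = p^{-v_p(x)} = 17^{1} = 17.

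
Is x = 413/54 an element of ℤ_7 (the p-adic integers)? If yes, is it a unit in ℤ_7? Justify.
x ∈ ℤ_7 but not a unit; v_7(x) = 1 > 0

ℤ_7 = {x ∈ ℚ_7 : v_7(x) ≥ 0} and ℤ_7^× = {x ∈ ℤ_7 : v_7(x) = 0}. Here v_7(413/54) = v_7(num) − v_7(den) = 1; compare against these criteria.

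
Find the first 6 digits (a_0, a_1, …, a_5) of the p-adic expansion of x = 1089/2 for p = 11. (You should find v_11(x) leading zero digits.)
(a_0, …, a_5) = (0, 0, 10, 5, 5, 5)

v_11(1089/2) = 2, so a_0 = ... = a_1 = 0. Factor out: x = 11^2 · u with u = 9/2 a unit in ℤ_11. Expand u iteratively via a_{v+i} = u_i mod 11, u_{i+1} = (u_i − a_{v+i})/11:
  u_0 = 9/2;  a_2 = 10;  u_1 = (u_0 − 10)/11 = -1/2
  u_1 = -1/2;  a_3 = 5;  u_2 = (u_1 − 5)/11 = -1/2
  u_2 = -1/2;  a_4 = 5;  u_3 = (u_2 − 5)/11 = -1/2
  u_3 = -1/2;  a_5 = 5;  u_4 = (u_3 − 5)/11 = -1/2
Digits: (0, 0, 10, 5, 5, 5).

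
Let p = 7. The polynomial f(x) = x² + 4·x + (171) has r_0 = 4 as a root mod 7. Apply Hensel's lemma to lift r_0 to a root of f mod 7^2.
r_1 = 32 (mod 49)

Hensel: r_{i+1} = r_i − f(r_i)·(f′(r_i))^{-1} mod 7^{i+2}, f′(x) = 2x + 4. Iterate:
  r_0 = 4 (mod 7)
  r_1 = 32 (mod 49)
Final: r = 32 satisfies f(r) ≡ 0 mod 7^2.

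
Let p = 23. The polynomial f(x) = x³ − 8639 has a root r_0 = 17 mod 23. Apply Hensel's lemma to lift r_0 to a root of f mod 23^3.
r_2 = 5077 (mod 12167)

Hensel: r_{i+1} = r_i − f(r_i)/f′(r_i) mod 23^{i+2}, where f′(x) = 3x². Iterate:
  r_0 = 17 (mod 23)
  r_1 = 316 (mod 529)
  r_2 = 5077 (mod 12167)
Final: r = 5077 with f(r) ≡ 0 mod 23^3.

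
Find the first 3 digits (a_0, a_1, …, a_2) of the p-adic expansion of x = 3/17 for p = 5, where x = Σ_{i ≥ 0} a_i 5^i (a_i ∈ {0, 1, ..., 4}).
(a_0, …, a_2) = (4, 1, 2)

v_5(3/17) = 0 (numerator and denominator both coprime to 5), so x ∈ ℤ_5^×. Compute digits iteratively via a_i = x_i mod 5, x_{i+1} = (x_i − a_i)/5, with x_0 = x:
  x_0 = 3/17;  a_0 = 4;  x_1 = (x_0 − 4)/5 = -13/17
  x_1 = -13/17;  a_1 = 1;  x_2 = (x_1 − 1)/5 = -6/17
  x_2 = -6/17;  a_2 = 2;  x_3 = (x_2 − 2)/5 = -8/17
Digits: (4, 1, 2).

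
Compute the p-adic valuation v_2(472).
v_2(472) = 3

v_2(n) is the largest exponent k such that 2^k divides n. Factor out: 472 = 2^3 · 59. (Sign doesn't affect v_p.) So v_2(472) = 3.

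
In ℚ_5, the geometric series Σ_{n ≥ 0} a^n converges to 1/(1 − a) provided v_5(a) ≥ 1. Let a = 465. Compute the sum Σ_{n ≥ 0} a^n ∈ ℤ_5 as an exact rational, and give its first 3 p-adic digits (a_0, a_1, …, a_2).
Σ a^n = 1/(1 − a) = -1/464;  first 3 digits = (1, 3, 2)

v_5(a) = 1 ≥ 1, so the series converges in ℤ_5 to 1/(1 − a) = 1/(1 − 465) = -1/464. Expand this rational in ℤ_5: compute digits iteratively via d_i = x_i mod 5, x_{i+1} = (x_i − d_i)/5. The first 3 digits are (1, 3, 2).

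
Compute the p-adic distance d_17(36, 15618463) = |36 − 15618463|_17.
d_17(36, 15618463) = 1/1419857

Step 1 — x − y = 36 − 15618463 = -15618427. Step 2 — v_17(-15618427) = 5 (factor: -15618427 = −(17^5 · 11); the sign does not affect v_p). Step 3 — |x − y|_17 = 17^{-5} = 1/1419857.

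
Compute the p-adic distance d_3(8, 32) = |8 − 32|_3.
d_3(8, 32) = 1/3

Step 1 — x − y = 8 − 32 = -24. Step 2 — v_3(-24) = 1 (factor: -24 = −(3^1 · 8); the sign does not affect v_p). Step 3 — |x − y|_3 = 3^{-1} = 1/3.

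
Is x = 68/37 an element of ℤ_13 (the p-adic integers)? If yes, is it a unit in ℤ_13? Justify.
x ∈ ℤ_13^× (unit); v_13(x) = 0

ℤ_13 = {x ∈ ℚ_13 : v_13(x) ≥ 0} and ℤ_13^× = {x ∈ ℤ_13 : v_13(x) = 0}. Here v_13(68/37) = v_13(num) − v_13(den) = 0; compare against these criteria.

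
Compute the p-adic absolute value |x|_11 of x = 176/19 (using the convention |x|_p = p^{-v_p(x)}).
|176/19|_11 = 1/11

Step 1 — compute v_11(x) by factoring powers of 11 out of the numerator and denominator: v_11(176/19) = 1. Step 2 — apply |x|_p = p^{-v_p(x)} = 11^{-1} = 1/11.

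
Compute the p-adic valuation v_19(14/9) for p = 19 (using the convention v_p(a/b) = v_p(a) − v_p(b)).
v_19(14/9) = 0

Factor powers of 19 from the numerator and denominator of the reduced fraction: 14 = 19^0 · 14 and 9 = 19^0 · 9. Apply v_p(a/b) = v_p(a) − v_p(b): v_19(14/9) = 0 − 0 = 0.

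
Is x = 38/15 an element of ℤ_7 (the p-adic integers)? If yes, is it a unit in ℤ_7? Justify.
x ∈ ℤ_7^× (unit); v_7(x) = 0

ℤ_7 = {x ∈ ℚ_7 : v_7(x) ≥ 0} and ℤ_7^× = {x ∈ ℤ_7 : v_7(x) = 0}. Here v_7(38/15) = v_7(num) − v_7(den) = 0; compare against these criteria.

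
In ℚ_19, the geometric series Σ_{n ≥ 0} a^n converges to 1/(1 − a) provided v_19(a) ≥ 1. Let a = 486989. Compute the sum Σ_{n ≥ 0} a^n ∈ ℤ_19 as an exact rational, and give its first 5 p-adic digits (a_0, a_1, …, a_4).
Σ a^n = 1/(1 − a) = -1/486988;  first 5 digits = (1, 0, 0, 14, 3)

v_19(a) = 3 ≥ 1, so the series converges in ℤ_19 to 1/(1 − a) = 1/(1 − 486989) = -1/486988. Expand this rational in ℤ_19: compute digits iteratively via d_i = x_i mod 19, x_{i+1} = (x_i − d_i)/19. The first 5 digits are (1, 0, 0, 14, 3).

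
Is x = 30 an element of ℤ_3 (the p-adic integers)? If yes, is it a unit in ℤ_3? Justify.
x ∈ ℤ_3 but not a unit; v_3(x) = 1 > 0

ℤ_3 = {x ∈ ℚ_3 : v_3(x) ≥ 0} and ℤ_3^× = {x ∈ ℤ_3 : v_3(x) = 0}. Here v_3(30) = v_3(num) − v_3(den) = 1; compare against these criteria.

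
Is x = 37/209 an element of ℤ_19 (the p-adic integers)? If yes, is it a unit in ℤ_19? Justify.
x ∉ ℤ_19 (v_19(x) = -1 < 0)

ℤ_19 = {x ∈ ℚ_19 : v_19(x) ≥ 0} and ℤ_19^× = {x ∈ ℤ_19 : v_19(x) = 0}. Here v_19(37/209) = v_19(num) − v_19(den) = -1; compare against these criteria.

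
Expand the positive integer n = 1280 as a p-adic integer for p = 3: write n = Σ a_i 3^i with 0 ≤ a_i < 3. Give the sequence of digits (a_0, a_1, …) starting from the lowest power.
(a_0, a_1, …) = (2, 0, 1, 2, 0, 2, 1)

Repeated division by 3 gives the digits low-to-high: 1280 = 2 + 1·3^2 + 2·3^3 + 2·3^5 + 1·3^6. Digit sequence: (2, 0, 1, 2, 0, 2, 1).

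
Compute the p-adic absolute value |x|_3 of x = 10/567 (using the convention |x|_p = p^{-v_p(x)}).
|10/567|_3 = 81

Step 1 — compute v_3(x) by factoring powers of 3 out of the numerator and denominator: v_3(10/567) = -4. Step 2 — apply |x|_p = p^{-v_p(x)} = 3^{4} = 81.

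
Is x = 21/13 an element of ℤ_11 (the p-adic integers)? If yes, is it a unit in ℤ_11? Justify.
x ∈ ℤ_11^× (unit); v_11(x) = 0

ℤ_11 = {x ∈ ℚ_11 : v_11(x) ≥ 0} and ℤ_11^× = {x ∈ ℤ_11 : v_11(x) = 0}. Here v_11(21/13) = v_11(num) − v_11(den) = 0; compare against these criteria.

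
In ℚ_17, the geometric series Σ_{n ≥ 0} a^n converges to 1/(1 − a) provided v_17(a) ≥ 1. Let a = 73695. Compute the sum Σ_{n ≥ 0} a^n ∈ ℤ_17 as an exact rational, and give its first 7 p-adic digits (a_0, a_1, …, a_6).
Σ a^n = 1/(1 − a) = -1/73694;  first 7 digits = (1, 0, 0, 15, 0, 0, 4)

v_17(a) = 3 ≥ 1, so the series converges in ℤ_17 to 1/(1 − a) = 1/(1 − 73695) = -1/73694. Expand this rational in ℤ_17: compute digits iteratively via d_i = x_i mod 17, x_{i+1} = (x_i − d_i)/17. The first 7 digits are (1, 0, 0, 15, 0, 0, 4).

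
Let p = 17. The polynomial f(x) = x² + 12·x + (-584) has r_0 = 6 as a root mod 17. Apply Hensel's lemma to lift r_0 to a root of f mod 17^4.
r_3 = 10478 (mod 83521)

Hensel: r_{i+1} = r_i − f(r_i)·(f′(r_i))^{-1} mod 17^{i+2}, f′(x) = 2x + 12. Iterate:
  r_0 = 6 (mod 17)
  r_1 = 74 (mod 289)
  r_2 = 652 (mod 4913)
  r_3 = 10478 (mod 83521)
Final: r = 10478 satisfies f(r) ≡ 0 mod 17^4.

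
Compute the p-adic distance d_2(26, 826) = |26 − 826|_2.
d_2(26, 826) = 1/32

Step 1 — x − y = 26 − 826 = -800. Step 2 — v_2(-800) = 5 (factor: -800 = −(2^5 · 25); the sign does not affect v_p). Step 3 — |x − y|_2 = 2^{-5} = 1/32.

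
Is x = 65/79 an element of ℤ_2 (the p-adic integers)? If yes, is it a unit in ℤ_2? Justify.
x ∈ ℤ_2^× (unit); v_2(x) = 0

ℤ_2 = {x ∈ ℚ_2 : v_2(x) ≥ 0} and ℤ_2^× = {x ∈ ℤ_2 : v_2(x) = 0}. Here v_2(65/79) = v_2(num) − v_2(den) = 0; compare against these criteria.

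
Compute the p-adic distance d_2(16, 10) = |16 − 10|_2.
d_2(16, 10) = 1/2

Step 1 — x − y = 16 − 10 = 6. Step 2 — v_2(6) = 1 (factor: 6 = (2^1 · 3); the sign does not affect v_p). Step 3 — |x − y|_2 = 2^{-1} = 1/2.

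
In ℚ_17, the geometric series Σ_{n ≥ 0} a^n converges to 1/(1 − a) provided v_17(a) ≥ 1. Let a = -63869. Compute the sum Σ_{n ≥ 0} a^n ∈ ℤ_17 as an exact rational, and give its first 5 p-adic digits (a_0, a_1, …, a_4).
Σ a^n = 1/(1 − a) = 1/63870;  first 5 digits = (1, 0, 0, 4, 16)

v_17(a) = 3 ≥ 1, so the series converges in ℤ_17 to 1/(1 − a) = 1/(1 − (-63869)) = 1/63870. Expand this rational in ℤ_17: compute digits iteratively via d_i = x_i mod 17, x_{i+1} = (x_i − d_i)/17. The first 5 digits are (1, 0, 0, 4, 16).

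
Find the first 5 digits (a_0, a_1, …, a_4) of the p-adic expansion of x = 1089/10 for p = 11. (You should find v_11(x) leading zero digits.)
(a_0, …, a_4) = (0, 0, 2, 1, 1)

v_11(1089/10) = 2, so a_0 = ... = a_1 = 0. Factor out: x = 11^2 · u with u = 9/10 a unit in ℤ_11. Expand u iteratively via a_{v+i} = u_i mod 11, u_{i+1} = (u_i − a_{v+i})/11:
  u_0 = 9/10;  a_2 = 2;  u_1 = (u_0 − 2)/11 = -1/10
  u_1 = -1/10;  a_3 = 1;  u_2 = (u_1 − 1)/11 = -1/10
  u_2 = -1/10;  a_4 = 1;  u_3 = (u_2 − 1)/11 = -1/10
Digits: (0, 0, 2, 1, 1).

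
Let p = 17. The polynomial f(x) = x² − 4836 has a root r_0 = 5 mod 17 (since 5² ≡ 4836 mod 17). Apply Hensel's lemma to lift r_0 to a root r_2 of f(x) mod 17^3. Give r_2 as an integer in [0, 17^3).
r_2 = 515 (mod 4913)

Hensel's recurrence: r_{i+1} = r_i − f(r_i)·(f′(r_i))^{-1} mod 17^{i+2}, with f′(x) = 2x. Iterate:
  r_0 = 5 (mod 17)
  r_1 = 226 (mod 289)
  r_2 = 515 (mod 4913)
Final: r_2 = 515, and one checks f(r_2) ≡ 0 mod 17^3.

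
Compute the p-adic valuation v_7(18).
v_7(18) = 0

v_7(n) is the largest exponent k such that 7^k divides n. Factor out: 18 = 7^0 · 18. (Sign doesn't affect v_p.) So v_7(18) = 0.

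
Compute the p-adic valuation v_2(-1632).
v_2(-1632) = 5

v_2(n) is the largest exponent k such that 2^k divides n. Factor out: -1632 = -2^5 · 51. (Sign doesn't affect v_p.) So v_2(-1632) = 5.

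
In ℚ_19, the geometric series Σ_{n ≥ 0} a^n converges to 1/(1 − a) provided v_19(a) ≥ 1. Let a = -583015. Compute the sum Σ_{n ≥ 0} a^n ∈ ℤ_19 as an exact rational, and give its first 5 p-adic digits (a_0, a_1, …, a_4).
Σ a^n = 1/(1 − a) = 1/583016;  first 5 digits = (1, 0, 0, 10, 14)

v_19(a) = 3 ≥ 1, so the series converges in ℤ_19 to 1/(1 − a) = 1/(1 − (-583015)) = 1/583016. Expand this rational in ℤ_19: compute digits iteratively via d_i = x_i mod 19, x_{i+1} = (x_i − d_i)/19. The first 5 digits are (1, 0, 0, 10, 14).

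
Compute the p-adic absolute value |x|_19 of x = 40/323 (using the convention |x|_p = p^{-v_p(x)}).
|40/323|_19 = 19

Step 1 — compute v_19(x) by factoring powers of 19 out of the numerator and denominator: v_19(40/323) = -1. Step 2 — apply |x|_p = p^{-v_p(x)} = 19^{1} = 19.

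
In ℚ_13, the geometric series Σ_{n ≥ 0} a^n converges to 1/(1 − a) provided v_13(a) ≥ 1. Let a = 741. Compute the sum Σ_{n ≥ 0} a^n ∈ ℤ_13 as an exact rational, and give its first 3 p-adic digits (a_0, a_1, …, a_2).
Σ a^n = 1/(1 − a) = -1/740;  first 3 digits = (1, 5, 3)

v_13(a) = 1 ≥ 1, so the series converges in ℤ_13 to 1/(1 − a) = 1/(1 − 741) = -1/740. Expand this rational in ℤ_13: compute digits iteratively via d_i = x_i mod 13, x_{i+1} = (x_i − d_i)/13. The first 3 digits are (1, 5, 3).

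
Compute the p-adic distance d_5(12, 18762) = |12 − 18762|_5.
d_5(12, 18762) = 1/3125

Step 1 — x − y = 12 − 18762 = -18750. Step 2 — v_5(-18750) = 5 (factor: -18750 = −(5^5 · 6); the sign does not affect v_p). Step 3 — |x − y|_5 = 5^{-5} = 1/3125.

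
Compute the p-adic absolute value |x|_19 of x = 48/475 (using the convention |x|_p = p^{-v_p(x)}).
|48/475|_19 = 19

Step 1 — compute v_19(x) by factoring powers of 19 out of the numerator and denominator: v_19(48/475) = -1. Step 2 — apply |x|_p = p^{-v_p(x)} = 19^{1} = 19.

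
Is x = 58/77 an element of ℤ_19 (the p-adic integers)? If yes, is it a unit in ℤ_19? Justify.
x ∈ ℤ_19^× (unit); v_19(x) = 0

ℤ_19 = {x ∈ ℚ_19 : v_19(x) ≥ 0} and ℤ_19^× = {x ∈ ℤ_19 : v_19(x) = 0}. Here v_19(58/77) = v_19(num) − v_19(den) = 0; compare against these criteria.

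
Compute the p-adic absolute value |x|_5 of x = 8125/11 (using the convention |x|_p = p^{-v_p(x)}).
|8125/11|_5 = 1/625

Step 1 — compute v_5(x) by factoring powers of 5 out of the numerator and denominator: v_5(8125/11) = 4. Step 2 — apply |x|_p = p^{-v_p(x)} = 5^{-4} = 1/625.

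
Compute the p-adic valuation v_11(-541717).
v_11(-541717) = 4

v_11(n) is the largest exponent k such that 11^k divides n. Factor out: -541717 = -11^4 · 37. (Sign doesn't affect v_p.) So v_11(-541717) = 4.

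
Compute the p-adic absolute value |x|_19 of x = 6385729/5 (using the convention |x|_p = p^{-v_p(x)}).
|6385729/5|_19 = 1/130321

Step 1 — compute v_19(x) by factoring powers of 19 out of the numerator and denominator: v_19(6385729/5) = 4. Step 2 — apply |x|_p = p^{-v_p(x)} = 19^{-4} = 1/130321.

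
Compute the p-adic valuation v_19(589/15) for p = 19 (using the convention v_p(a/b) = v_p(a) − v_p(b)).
v_19(589/15) = 1

Factor powers of 19 from the numerator and denominator of the reduced fraction: 589 = 19^1 · 31 and 15 = 19^0 · 15. Apply v_p(a/b) = v_p(a) − v_p(b): v_19(589/15) = 1 − 0 = 1.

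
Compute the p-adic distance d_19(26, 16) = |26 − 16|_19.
d_19(26, 16) = 1

Step 1 — x − y = 26 − 16 = 10. Step 2 — v_19(10) = 0 (factor: 10 = (19^0 · 10); the sign does not affect v_p). Step 3 — |x − y|_19 = 19^{0} = 1.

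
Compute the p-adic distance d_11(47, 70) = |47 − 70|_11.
d_11(47, 70) = 1

Step 1 — x − y = 47 − 70 = -23. Step 2 — v_11(-23) = 0 (factor: -23 = −(11^0 · 23); the sign does not affect v_p). Step 3 — |x − y|_11 = 11^{0} = 1.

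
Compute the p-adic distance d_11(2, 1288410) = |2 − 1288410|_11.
d_11(2, 1288410) = 1/161051

Step 1 — x − y = 2 − 1288410 = -1288408. Step 2 — v_11(-1288408) = 5 (factor: -1288408 = −(11^5 · 8); the sign does not affect v_p). Step 3 — |x − y|_11 = 11^{-5} = 1/161051.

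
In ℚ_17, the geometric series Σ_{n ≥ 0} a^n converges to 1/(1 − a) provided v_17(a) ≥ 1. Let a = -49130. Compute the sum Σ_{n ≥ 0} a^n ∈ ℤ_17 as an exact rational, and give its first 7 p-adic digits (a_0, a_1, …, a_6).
Σ a^n = 1/(1 − a) = 1/49131;  first 7 digits = (1, 0, 0, 7, 16, 16, 14)

v_17(a) = 3 ≥ 1, so the series converges in ℤ_17 to 1/(1 − a) = 1/(1 − (-49130)) = 1/49131. Expand this rational in ℤ_17: compute digits iteratively via d_i = x_i mod 17, x_{i+1} = (x_i − d_i)/17. The first 7 digits are (1, 0, 0, 7, 16, 16, 14).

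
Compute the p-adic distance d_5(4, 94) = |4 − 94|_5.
d_5(4, 94) = 1/5

Step 1 — x − y = 4 − 94 = -90. Step 2 — v_5(-90) = 1 (factor: -90 = −(5^1 · 18); the sign does not affect v_p). Step 3 — |x − y|_5 = 5^{-1} = 1/5.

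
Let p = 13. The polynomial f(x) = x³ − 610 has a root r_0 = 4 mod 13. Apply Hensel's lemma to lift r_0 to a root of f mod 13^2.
r_1 = 121 (mod 169)

Hensel: r_{i+1} = r_i − f(r_i)/f′(r_i) mod 13^{i+2}, where f′(x) = 3x². Iterate:
  r_0 = 4 (mod 13)
  r_1 = 121 (mod 169)
Final: r = 121 with f(r) ≡ 0 mod 13^2.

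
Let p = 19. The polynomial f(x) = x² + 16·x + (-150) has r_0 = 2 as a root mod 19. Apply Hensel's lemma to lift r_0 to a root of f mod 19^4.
r_3 = 80980 (mod 130321)

Hensel: r_{i+1} = r_i − f(r_i)·(f′(r_i))^{-1} mod 19^{i+2}, f′(x) = 2x + 16. Iterate:
  r_0 = 2 (mod 19)
  r_1 = 116 (mod 361)
  r_2 = 5531 (mod 6859)
  r_3 = 80980 (mod 130321)
Final: r = 80980 satisfies f(r) ≡ 0 mod 19^4.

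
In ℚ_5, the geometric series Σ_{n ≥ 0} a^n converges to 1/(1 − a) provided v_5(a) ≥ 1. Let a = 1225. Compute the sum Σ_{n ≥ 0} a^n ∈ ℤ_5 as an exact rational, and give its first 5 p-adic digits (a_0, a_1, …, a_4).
Σ a^n = 1/(1 − a) = -1/1224;  first 5 digits = (1, 0, 4, 4, 2)

v_5(a) = 2 ≥ 1, so the series converges in ℤ_5 to 1/(1 − a) = 1/(1 − 1225) = -1/1224. Expand this rational in ℤ_5: compute digits iteratively via d_i = x_i mod 5, x_{i+1} = (x_i − d_i)/5. The first 5 digits are (1, 0, 4, 4, 2).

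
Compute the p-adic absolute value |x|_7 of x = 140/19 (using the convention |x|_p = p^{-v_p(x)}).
|140/19|_7 = 1/7

Step 1 — compute v_7(x) by factoring powers of 7 out of the numerator and denominator: v_7(140/19) = 1. Step 2 — apply |x|_p = p^{-v_p(x)} = 7^{-1} = 1/7.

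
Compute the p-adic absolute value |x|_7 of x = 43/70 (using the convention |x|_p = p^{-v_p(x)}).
|43/70|_7 = 7

Step 1 — compute v_7(x) by factoring powers of 7 out of the numerator and denominator: v_7(43/70) = -1. Step 2 — apply |x|_p = p^{-v_p(x)} = 7^{1} = 7.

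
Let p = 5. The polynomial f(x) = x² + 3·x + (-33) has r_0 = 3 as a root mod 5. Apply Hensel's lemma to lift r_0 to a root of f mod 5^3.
r_2 = 63 (mod 125)

Hensel: r_{i+1} = r_i − f(r_i)·(f′(r_i))^{-1} mod 5^{i+2}, f′(x) = 2x + 3. Iterate:
  r_0 = 3 (mod 5)
  r_1 = 13 (mod 25)
  r_2 = 63 (mod 125)
Final: r = 63 satisfies f(r) ≡ 0 mod 5^3.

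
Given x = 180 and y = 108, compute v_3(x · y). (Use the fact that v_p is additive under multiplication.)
v_3(19440) = 5

v_p(x) = 2 (factor: 180 = 3^2 · 20); v_p(y) = 3 (factor: 108 = 3^3 · 4). Additivity: v_p(xy) = v_p(x) + v_p(y) = 2 + 3 = 5. (Direct check: xy = 19440 = 3^5 · (80).)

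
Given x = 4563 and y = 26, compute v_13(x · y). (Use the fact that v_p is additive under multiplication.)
v_13(118638) = 3

v_p(x) = 2 (factor: 4563 = 13^2 · 27); v_p(y) = 1 (factor: 26 = 13^1 · 2). Additivity: v_p(xy) = v_p(x) + v_p(y) = 2 + 1 = 3. (Direct check: xy = 118638 = 13^3 · (54).)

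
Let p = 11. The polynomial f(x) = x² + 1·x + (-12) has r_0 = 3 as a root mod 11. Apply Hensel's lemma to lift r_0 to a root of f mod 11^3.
r_2 = 3 (mod 1331)

Hensel: r_{i+1} = r_i − f(r_i)·(f′(r_i))^{-1} mod 11^{i+2}, f′(x) = 2x + 1. Iterate:
  r_0 = 3 (mod 11)
  r_1 = 3 (mod 121)
  r_2 = 3 (mod 1331)
Final: r = 3 satisfies f(r) ≡ 0 mod 11^3.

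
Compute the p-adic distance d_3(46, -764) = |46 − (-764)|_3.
d_3(46, -764) = 1/81

Step 1 — x − y = 46 − (-764) = 810. Step 2 — v_3(810) = 4 (factor: 810 = (3^4 · 10); the sign does not affect v_p). Step 3 — |x − y|_3 = 3^{-4} = 1/81.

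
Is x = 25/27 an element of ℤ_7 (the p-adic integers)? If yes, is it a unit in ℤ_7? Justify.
x ∈ ℤ_7^× (unit); v_7(x) = 0

ℤ_7 = {x ∈ ℚ_7 : v_7(x) ≥ 0} and ℤ_7^× = {x ∈ ℤ_7 : v_7(x) = 0}. Here v_7(25/27) = v_7(num) − v_7(den) = 0; compare against these criteria.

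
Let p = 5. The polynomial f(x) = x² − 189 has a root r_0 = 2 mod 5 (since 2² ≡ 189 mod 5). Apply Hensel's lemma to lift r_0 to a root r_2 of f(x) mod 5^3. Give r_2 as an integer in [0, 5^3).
r_2 = 117 (mod 125)

Hensel's recurrence: r_{i+1} = r_i − f(r_i)·(f′(r_i))^{-1} mod 5^{i+2}, with f′(x) = 2x. Iterate:
  r_0 = 2 (mod 5)
  r_1 = 17 (mod 25)
  r_2 = 117 (mod 125)
Final: r_2 = 117, and one checks f(r_2) ≡ 0 mod 5^3.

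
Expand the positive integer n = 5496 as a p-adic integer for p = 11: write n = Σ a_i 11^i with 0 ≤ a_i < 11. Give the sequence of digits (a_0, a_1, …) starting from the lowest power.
(a_0, a_1, …) = (7, 4, 1, 4)

Repeated division by 11 gives the digits low-to-high: 5496 = 7 + 4·11^1 + 1·11^2 + 4·11^3. Digit sequence: (7, 4, 1, 4).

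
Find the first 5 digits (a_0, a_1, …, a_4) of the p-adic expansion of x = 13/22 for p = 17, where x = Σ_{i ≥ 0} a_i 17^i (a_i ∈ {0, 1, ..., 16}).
(a_0, …, a_4) = (6, 2, 13, 0, 10)

v_17(13/22) = 0 (numerator and denominator both coprime to 17), so x ∈ ℤ_17^×. Compute digits iteratively via a_i = x_i mod 17, x_{i+1} = (x_i − a_i)/17, with x_0 = x:
  x_0 = 13/22;  a_0 = 6;  x_1 = (x_0 − 6)/17 = -7/22
  x_1 = -7/22;  a_1 = 2;  x_2 = (x_1 − 2)/17 = -3/22
  x_2 = -3/22;  a_2 = 13;  x_3 = (x_2 − 13)/17 = -17/22
  x_3 = -17/22;  a_3 = 0;  x_4 = (x_3 − 0)/17 = -1/22
  x_4 = -1/22;  a_4 = 10;  x_5 = (x_4 − 10)/17 = -13/22
Digits: (6, 2, 13, 0, 10).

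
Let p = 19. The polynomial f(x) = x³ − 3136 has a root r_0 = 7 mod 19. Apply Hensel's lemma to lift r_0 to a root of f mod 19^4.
r_3 = 30350 (mod 130321)

Hensel: r_{i+1} = r_i − f(r_i)/f′(r_i) mod 19^{i+2}, where f′(x) = 3x². Iterate:
  r_0 = 7 (mod 19)
  r_1 = 26 (mod 361)
  r_2 = 2914 (mod 6859)
  r_3 = 30350 (mod 130321)
Final: r = 30350 with f(r) ≡ 0 mod 19^4.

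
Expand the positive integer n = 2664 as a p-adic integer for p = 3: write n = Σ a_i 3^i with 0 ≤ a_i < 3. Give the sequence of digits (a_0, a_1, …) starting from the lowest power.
(a_0, a_1, …) = (0, 0, 2, 2, 2, 1, 0, 1)

Repeated division by 3 gives the digits low-to-high: 2664 = 2·3^2 + 2·3^3 + 2·3^4 + 1·3^5 + 1·3^7. Digit sequence: (0, 0, 2, 2, 2, 1, 0, 1).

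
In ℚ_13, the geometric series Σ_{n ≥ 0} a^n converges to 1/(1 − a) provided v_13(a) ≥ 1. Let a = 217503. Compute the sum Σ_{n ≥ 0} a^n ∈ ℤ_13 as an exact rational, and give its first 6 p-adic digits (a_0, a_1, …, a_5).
Σ a^n = 1/(1 − a) = -1/217502;  first 6 digits = (1, 0, 0, 8, 7, 0)

v_13(a) = 3 ≥ 1, so the series converges in ℤ_13 to 1/(1 − a) = 1/(1 − 217503) = -1/217502. Expand this rational in ℤ_13: compute digits iteratively via d_i = x_i mod 13, x_{i+1} = (x_i − d_i)/13. The first 6 digits are (1, 0, 0, 8, 7, 0).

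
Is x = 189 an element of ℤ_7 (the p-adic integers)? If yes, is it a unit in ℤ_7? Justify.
x ∈ ℤ_7 but not a unit; v_7(x) = 1 > 0

ℤ_7 = {x ∈ ℚ_7 : v_7(x) ≥ 0} and ℤ_7^× = {x ∈ ℤ_7 : v_7(x) = 0}. Here v_7(189) = v_7(num) − v_7(den) = 1; compare against these criteria.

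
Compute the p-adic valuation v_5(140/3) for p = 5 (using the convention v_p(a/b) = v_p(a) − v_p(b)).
v_5(140/3) = 1

Factor powers of 5 from the numerator and denominator of the reduced fraction: 140 = 5^1 · 28 and 3 = 5^0 · 3. Apply v_p(a/b) = v_p(a) − v_p(b): v_5(140/3) = 1 − 0 = 1.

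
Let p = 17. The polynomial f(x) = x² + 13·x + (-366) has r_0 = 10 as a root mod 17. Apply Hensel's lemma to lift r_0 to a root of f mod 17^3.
r_2 = 3920 (mod 4913)

Hensel: r_{i+1} = r_i − f(r_i)·(f′(r_i))^{-1} mod 17^{i+2}, f′(x) = 2x + 13. Iterate:
  r_0 = 10 (mod 17)
  r_1 = 163 (mod 289)
  r_2 = 3920 (mod 4913)
Final: r = 3920 satisfies f(r) ≡ 0 mod 17^3.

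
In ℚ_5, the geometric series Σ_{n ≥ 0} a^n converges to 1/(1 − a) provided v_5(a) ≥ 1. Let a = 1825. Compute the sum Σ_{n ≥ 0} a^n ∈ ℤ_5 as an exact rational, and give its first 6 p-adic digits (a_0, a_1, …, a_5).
Σ a^n = 1/(1 − a) = -1/1824;  first 6 digits = (1, 0, 3, 4, 1, 1)

v_5(a) = 2 ≥ 1, so the series converges in ℤ_5 to 1/(1 − a) = 1/(1 − 1825) = -1/1824. Expand this rational in ℤ_5: compute digits iteratively via d_i = x_i mod 5, x_{i+1} = (x_i − d_i)/5. The first 6 digits are (1, 0, 3, 4, 1, 1).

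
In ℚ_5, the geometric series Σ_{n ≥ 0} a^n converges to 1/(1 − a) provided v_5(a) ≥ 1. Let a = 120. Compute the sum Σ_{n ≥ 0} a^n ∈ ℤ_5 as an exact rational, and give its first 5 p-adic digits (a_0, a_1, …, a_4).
Σ a^n = 1/(1 − a) = -1/119;  first 5 digits = (1, 4, 0, 0, 4)

v_5(a) = 1 ≥ 1, so the series converges in ℤ_5 to 1/(1 − a) = 1/(1 − 120) = -1/119. Expand this rational in ℤ_5: compute digits iteratively via d_i = x_i mod 5, x_{i+1} = (x_i − d_i)/5. The first 5 digits are (1, 4, 0, 0, 4).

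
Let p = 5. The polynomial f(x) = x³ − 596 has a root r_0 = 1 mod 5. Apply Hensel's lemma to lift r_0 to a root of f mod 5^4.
r_3 = 516 (mod 625)

Hensel: r_{i+1} = r_i − f(r_i)/f′(r_i) mod 5^{i+2}, where f′(x) = 3x². Iterate:
  r_0 = 1 (mod 5)
  r_1 = 16 (mod 25)
  r_2 = 16 (mod 125)
  r_3 = 516 (mod 625)
Final: r = 516 with f(r) ≡ 0 mod 5^4.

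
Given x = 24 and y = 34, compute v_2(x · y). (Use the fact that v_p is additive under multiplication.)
v_2(816) = 4

v_p(x) = 3 (factor: 24 = 2^3 · 3); v_p(y) = 1 (factor: 34 = 2^1 · 17). Additivity: v_p(xy) = v_p(x) + v_p(y) = 3 + 1 = 4. (Direct check: xy = 816 = 2^4 · (51).)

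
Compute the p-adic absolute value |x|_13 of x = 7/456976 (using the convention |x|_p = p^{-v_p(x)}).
|7/456976|_13 = 28561

Step 1 — compute v_13(x) by factoring powers of 13 out of the numerator and denominator: v_13(7/456976) = -4. Step 2 — apply |x|_p = p^{-v_p(x)} = 13^{4} = 28561.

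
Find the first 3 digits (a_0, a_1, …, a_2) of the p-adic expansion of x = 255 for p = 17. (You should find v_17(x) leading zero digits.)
(a_0, …, a_2) = (0, 15, 0)

v_17(255) = 1, so a_0 = ... = a_0 = 0. Factor out: x = 17^1 · u with u = 15 a unit in ℤ_17. Expand u iteratively via a_{v+i} = u_i mod 17, u_{i+1} = (u_i − a_{v+i})/17:
  u_0 = 15;  a_1 = 15;  u_1 = (u_0 − 15)/17 = 0
  u_1 = 0;  a_2 = 0;  u_2 = (u_1 − 0)/17 = 0
Digits: (0, 15, 0).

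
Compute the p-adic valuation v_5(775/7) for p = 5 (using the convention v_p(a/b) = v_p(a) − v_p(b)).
v_5(775/7) = 2

Factor powers of 5 from the numerator and denominator of the reduced fraction: 775 = 5^2 · 31 and 7 = 5^0 · 7. Apply v_p(a/b) = v_p(a) − v_p(b): v_5(775/7) = 2 − 0 = 2.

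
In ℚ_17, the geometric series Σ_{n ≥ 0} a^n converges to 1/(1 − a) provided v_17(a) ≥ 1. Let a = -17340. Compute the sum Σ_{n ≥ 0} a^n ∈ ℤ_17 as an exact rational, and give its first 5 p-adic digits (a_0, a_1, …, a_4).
Σ a^n = 1/(1 − a) = 1/17341;  first 5 digits = (1, 0, 8, 13, 12)

v_17(a) = 2 ≥ 1, so the series converges in ℤ_17 to 1/(1 − a) = 1/(1 − (-17340)) = 1/17341. Expand this rational in ℤ_17: compute digits iteratively via d_i = x_i mod 17, x_{i+1} = (x_i − d_i)/17. The first 5 digits are (1, 0, 8, 13, 12).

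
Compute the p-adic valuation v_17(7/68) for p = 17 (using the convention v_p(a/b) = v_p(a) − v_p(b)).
v_17(7/68) = -1

Factor powers of 17 from the numerator and denominator of the reduced fraction: 7 = 17^0 · 7 and 68 = 17^1 · 4. Apply v_p(a/b) = v_p(a) − v_p(b): v_17(7/68) = 0 − 1 = -1.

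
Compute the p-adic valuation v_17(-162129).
v_17(-162129) = 3

v_17(n) is the largest exponent k such that 17^k divides n. Factor out: -162129 = -17^3 · 33. (Sign doesn't affect v_p.) So v_17(-162129) = 3.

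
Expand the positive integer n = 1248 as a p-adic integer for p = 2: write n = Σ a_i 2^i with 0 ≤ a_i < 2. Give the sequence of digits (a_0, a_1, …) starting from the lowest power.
(a_0, a_1, …) = (0, 0, 0, 0, 0, 1, 1, 1, 0, 0, 1)

Repeated division by 2 gives the digits low-to-high: 1248 = 1·2^5 + 1·2^6 + 1·2^7 + 1·2^10. Digit sequence: (0, 0, 0, 0, 0, 1, 1, 1, 0, 0, 1).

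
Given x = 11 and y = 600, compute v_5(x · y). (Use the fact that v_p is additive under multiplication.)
v_5(6600) = 2

v_p(x) = 0 (factor: 11 = 5^0 · 11); v_p(y) = 2 (factor: 600 = 5^2 · 24). Additivity: v_p(xy) = v_p(x) + v_p(y) = 0 + 2 = 2. (Direct check: xy = 6600 = 5^2 · (264).)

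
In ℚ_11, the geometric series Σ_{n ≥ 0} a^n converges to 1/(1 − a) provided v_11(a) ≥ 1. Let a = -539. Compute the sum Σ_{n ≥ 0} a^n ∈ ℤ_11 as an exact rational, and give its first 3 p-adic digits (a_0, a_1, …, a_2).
Σ a^n = 1/(1 − a) = 1/540;  first 3 digits = (1, 6, 9)

v_11(a) = 1 ≥ 1, so the series converges in ℤ_11 to 1/(1 − a) = 1/(1 − (-539)) = 1/540. Expand this rational in ℤ_11: compute digits iteratively via d_i = x_i mod 11, x_{i+1} = (x_i − d_i)/11. The first 3 digits are (1, 6, 9).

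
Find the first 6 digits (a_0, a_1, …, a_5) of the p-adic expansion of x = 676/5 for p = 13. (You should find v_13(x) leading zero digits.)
(a_0, …, a_5) = (0, 0, 6, 10, 7, 2)

v_13(676/5) = 2, so a_0 = ... = a_1 = 0. Factor out: x = 13^2 · u with u = 4/5 a unit in ℤ_13. Expand u iteratively via a_{v+i} = u_i mod 13, u_{i+1} = (u_i − a_{v+i})/13:
  u_0 = 4/5;  a_2 = 6;  u_1 = (u_0 − 6)/13 = -2/5
  u_1 = -2/5;  a_3 = 10;  u_2 = (u_1 − 10)/13 = -4/5
  u_2 = -4/5;  a_4 = 7;  u_3 = (u_2 − 7)/13 = -3/5
  u_3 = -3/5;  a_5 = 2;  u_4 = (u_3 − 2)/13 = -1/5
Digits: (0, 0, 6, 10, 7, 2).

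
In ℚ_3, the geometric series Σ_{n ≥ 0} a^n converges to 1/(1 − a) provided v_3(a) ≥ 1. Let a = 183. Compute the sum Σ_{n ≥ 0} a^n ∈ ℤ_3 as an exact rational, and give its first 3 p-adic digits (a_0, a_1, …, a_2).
Σ a^n = 1/(1 − a) = -1/182;  first 3 digits = (1, 1, 0)

v_3(a) = 1 ≥ 1, so the series converges in ℤ_3 to 1/(1 − a) = 1/(1 − 183) = -1/182. Expand this rational in ℤ_3: compute digits iteratively via d_i = x_i mod 3, x_{i+1} = (x_i − d_i)/3. The first 3 digits are (1, 1, 0).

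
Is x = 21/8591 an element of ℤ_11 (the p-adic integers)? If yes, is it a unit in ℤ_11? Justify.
x ∉ ℤ_11 (v_11(x) = -2 < 0)

ℤ_11 = {x ∈ ℚ_11 : v_11(x) ≥ 0} and ℤ_11^× = {x ∈ ℤ_11 : v_11(x) = 0}. Here v_11(21/8591) = v_11(num) − v_11(den) = -2; compare against these criteria.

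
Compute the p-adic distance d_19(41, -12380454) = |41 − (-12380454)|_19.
d_19(41, -12380454) = 1/2476099

Step 1 — x − y = 41 − (-12380454) = 12380495. Step 2 — v_19(12380495) = 5 (factor: 12380495 = (19^5 · 5); the sign does not affect v_p). Step 3 — |x − y|_19 = 19^{-5} = 1/2476099.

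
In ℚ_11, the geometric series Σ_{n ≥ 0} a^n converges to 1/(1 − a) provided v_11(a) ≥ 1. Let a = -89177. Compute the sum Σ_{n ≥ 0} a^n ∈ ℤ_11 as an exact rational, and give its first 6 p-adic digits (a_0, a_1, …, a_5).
Σ a^n = 1/(1 − a) = 1/89178;  first 6 digits = (1, 0, 0, 10, 4, 10)

v_11(a) = 3 ≥ 1, so the series converges in ℤ_11 to 1/(1 − a) = 1/(1 − (-89177)) = 1/89178. Expand this rational in ℤ_11: compute digits iteratively via d_i = x_i mod 11, x_{i+1} = (x_i − d_i)/11. The first 6 digits are (1, 0, 0, 10, 4, 10).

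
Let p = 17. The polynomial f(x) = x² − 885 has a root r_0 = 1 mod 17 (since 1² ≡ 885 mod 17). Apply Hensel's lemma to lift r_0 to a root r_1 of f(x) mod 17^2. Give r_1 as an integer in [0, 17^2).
r_1 = 154 (mod 289)

Hensel's recurrence: r_{i+1} = r_i − f(r_i)·(f′(r_i))^{-1} mod 17^{i+2}, with f′(x) = 2x. Iterate:
  r_0 = 1 (mod 17)
  r_1 = 154 (mod 289)
Final: r_1 = 154, and one checks f(r_1) ≡ 0 mod 17^2.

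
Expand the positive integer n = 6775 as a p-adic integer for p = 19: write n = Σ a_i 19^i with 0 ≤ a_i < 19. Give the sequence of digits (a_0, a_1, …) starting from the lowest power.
(a_0, a_1, …) = (11, 14, 18)

Repeated division by 19 gives the digits low-to-high: 6775 = 11 + 14·19^1 + 18·19^2. Digit sequence: (11, 14, 18).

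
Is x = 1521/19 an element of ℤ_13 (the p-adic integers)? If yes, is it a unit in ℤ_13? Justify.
x ∈ ℤ_13 but not a unit; v_13(x) = 2 > 0

ℤ_13 = {x ∈ ℚ_13 : v_13(x) ≥ 0} and ℤ_13^× = {x ∈ ℤ_13 : v_13(x) = 0}. Here v_13(1521/19) = v_13(num) − v_13(den) = 2; compare against these criteria.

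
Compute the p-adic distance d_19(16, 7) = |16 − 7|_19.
d_19(16, 7) = 1

Step 1 — x − y = 16 − 7 = 9. Step 2 — v_19(9) = 0 (factor: 9 = (19^0 · 9); the sign does not affect v_p). Step 3 — |x − y|_19 = 19^{0} = 1.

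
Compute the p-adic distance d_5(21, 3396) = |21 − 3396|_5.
d_5(21, 3396) = 1/125

Step 1 — x − y = 21 − 3396 = -3375. Step 2 — v_5(-3375) = 3 (factor: -3375 = −(5^3 · 27); the sign does not affect v_p). Step 3 — |x − y|_5 = 5^{-3} = 1/125.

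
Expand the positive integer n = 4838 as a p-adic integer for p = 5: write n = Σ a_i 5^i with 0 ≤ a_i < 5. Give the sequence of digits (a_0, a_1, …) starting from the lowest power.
(a_0, a_1, …) = (3, 2, 3, 3, 2, 1)

Repeated division by 5 gives the digits low-to-high: 4838 = 3 + 2·5^1 + 3·5^2 + 3·5^3 + 2·5^4 + 1·5^5. Digit sequence: (3, 2, 3, 3, 2, 1).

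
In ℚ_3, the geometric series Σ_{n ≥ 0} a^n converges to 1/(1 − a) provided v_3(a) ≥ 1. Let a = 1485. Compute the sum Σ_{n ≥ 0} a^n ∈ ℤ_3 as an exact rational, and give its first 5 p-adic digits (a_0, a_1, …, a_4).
Σ a^n = 1/(1 − a) = -1/1484;  first 5 digits = (1, 0, 0, 1, 0)

v_3(a) = 3 ≥ 1, so the series converges in ℤ_3 to 1/(1 − a) = 1/(1 − 1485) = -1/1484. Expand this rational in ℤ_3: compute digits iteratively via d_i = x_i mod 3, x_{i+1} = (x_i − d_i)/3. The first 5 digits are (1, 0, 0, 1, 0).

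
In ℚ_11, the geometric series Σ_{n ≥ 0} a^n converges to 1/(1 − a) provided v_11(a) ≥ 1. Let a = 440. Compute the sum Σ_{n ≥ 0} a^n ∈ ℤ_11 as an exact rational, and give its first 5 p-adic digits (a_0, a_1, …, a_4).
Σ a^n = 1/(1 − a) = -1/439;  first 5 digits = (1, 7, 8, 4, 4)

v_11(a) = 1 ≥ 1, so the series converges in ℤ_11 to 1/(1 − a) = 1/(1 − 440) = -1/439. Expand this rational in ℤ_11: compute digits iteratively via d_i = x_i mod 11, x_{i+1} = (x_i − d_i)/11. The first 5 digits are (1, 7, 8, 4, 4).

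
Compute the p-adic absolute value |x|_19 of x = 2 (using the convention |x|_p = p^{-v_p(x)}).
|2|_19 = 1

Step 1 — compute v_19(x) by factoring powers of 19 out of the numerator and denominator: v_19(2) = 0. Step 2 — apply |x|_p = p^{-v_p(x)} = 19^{0} = 1.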